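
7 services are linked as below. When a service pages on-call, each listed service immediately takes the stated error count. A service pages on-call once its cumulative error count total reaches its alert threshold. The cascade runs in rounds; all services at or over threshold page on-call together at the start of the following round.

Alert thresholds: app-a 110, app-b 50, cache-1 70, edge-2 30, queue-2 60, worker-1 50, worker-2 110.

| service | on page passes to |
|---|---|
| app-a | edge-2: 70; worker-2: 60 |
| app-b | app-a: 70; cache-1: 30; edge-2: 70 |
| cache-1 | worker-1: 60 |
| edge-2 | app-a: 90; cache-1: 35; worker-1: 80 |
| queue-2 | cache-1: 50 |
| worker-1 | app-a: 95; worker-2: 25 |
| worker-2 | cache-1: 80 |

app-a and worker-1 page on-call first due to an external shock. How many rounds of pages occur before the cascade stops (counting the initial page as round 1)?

Round 1 — app-a, worker-1 page on-call (initial).
  edge-2: +70 → 70 ≥ 30
  worker-2: +60+25 → 85 < 110
Round 2 — edge-2 pages on-call.
  cache-1: +35 → 35 < 70
No further pages.

2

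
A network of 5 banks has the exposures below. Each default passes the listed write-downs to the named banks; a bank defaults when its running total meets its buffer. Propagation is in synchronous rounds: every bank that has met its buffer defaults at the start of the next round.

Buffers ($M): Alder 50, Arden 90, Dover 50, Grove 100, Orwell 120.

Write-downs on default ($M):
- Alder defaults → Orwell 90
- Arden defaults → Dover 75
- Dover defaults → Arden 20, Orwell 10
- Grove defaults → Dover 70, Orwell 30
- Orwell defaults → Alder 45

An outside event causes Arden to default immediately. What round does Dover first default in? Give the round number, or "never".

Round 1 — Arden defaults (initial).
  Dover: +75 → 75 ≥ 50
Round 2 — Dover defaults.
  Orwell: +10 → 10 < 120
No further defaults.

2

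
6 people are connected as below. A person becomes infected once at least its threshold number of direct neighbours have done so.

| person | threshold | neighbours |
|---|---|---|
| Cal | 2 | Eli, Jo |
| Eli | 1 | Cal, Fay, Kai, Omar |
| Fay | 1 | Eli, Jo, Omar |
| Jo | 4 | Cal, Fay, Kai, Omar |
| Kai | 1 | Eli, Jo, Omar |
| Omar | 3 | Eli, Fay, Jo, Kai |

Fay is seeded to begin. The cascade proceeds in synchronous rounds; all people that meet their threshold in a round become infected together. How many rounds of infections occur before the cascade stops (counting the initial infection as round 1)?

Round 1 — Fay becomes infected (initial).
Round 2 — checking thresholds:
  Eli: 1 of 4 neighbours ≥ 1, becomes infected.
  Jo: 1 of 4 neighbours < 4, below threshold.
  Omar: 1 of 4 neighbours < 3, below threshold.
Round 3 — checking thresholds:
  Cal: 1 of 2 neighbours < 2, below threshold.
  Jo: 1 of 4 neighbours < 4, below threshold.
  Kai: 1 of 3 neighbours ≥ 1, becomes infected.
  Omar: 2 of 4 neighbours < 3, below threshold.
Round 4 — checking thresholds:
  Cal: 1 of 2 neighbours < 2, below threshold.
  Jo: 2 of 4 neighbours < 4, below threshold.
  Omar: 3 of 4 neighbours ≥ 3, becomes infected.
Round 5 — no new infections; cascade stops.

4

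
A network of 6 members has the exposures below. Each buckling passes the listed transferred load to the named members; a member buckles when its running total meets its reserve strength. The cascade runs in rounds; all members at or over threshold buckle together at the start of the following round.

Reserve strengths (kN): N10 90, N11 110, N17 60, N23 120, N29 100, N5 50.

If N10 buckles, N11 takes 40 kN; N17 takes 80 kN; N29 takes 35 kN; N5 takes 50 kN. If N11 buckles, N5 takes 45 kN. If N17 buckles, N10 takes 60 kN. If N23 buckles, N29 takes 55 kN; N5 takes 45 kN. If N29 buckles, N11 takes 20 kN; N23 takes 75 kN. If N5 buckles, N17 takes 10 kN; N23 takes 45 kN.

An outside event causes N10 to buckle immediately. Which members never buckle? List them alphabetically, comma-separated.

N11, N23, N29

Round 1 — N10 buckles (initial).
  N11: +40 → 40 < 110
  N17: +80 → 80 ≥ 60
  N29: +35 → 35 < 100
  N5: +50 → 50 ≥ 50
Round 2 — N17, N5 buckle.
  N23: +45 → 45 < 120
No further bucklings.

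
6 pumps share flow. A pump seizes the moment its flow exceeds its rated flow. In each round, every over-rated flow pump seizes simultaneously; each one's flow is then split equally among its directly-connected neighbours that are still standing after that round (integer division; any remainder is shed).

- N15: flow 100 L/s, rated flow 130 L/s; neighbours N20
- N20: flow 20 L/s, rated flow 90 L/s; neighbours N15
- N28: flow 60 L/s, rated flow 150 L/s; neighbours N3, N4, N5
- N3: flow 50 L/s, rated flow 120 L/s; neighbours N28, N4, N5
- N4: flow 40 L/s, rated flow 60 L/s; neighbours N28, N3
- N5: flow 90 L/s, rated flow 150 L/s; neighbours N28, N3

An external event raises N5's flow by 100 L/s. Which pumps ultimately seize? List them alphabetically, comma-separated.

N28, N3, N4, N5

Round 1 — N5 at 190 > 150. N5 seizes.
  N5 sheds 190 L/s to N28, N3: 95 each.
    N28: 60+95 = 155 > 150
    N3: 50+95 = 145 > 120
Round 2 — N28, N3 seize.
  N28 sheds 155 L/s to N4: 155 each.
    N4: 40+155 = 195 > 60
  N3 sheds 145 L/s to N4: 145 each.
    N4: 195+145 = 340 > 60
Round 3 — N4 seizes.
  N4 sheds 340 L/s: no online neighbours, lost.
No further seizures.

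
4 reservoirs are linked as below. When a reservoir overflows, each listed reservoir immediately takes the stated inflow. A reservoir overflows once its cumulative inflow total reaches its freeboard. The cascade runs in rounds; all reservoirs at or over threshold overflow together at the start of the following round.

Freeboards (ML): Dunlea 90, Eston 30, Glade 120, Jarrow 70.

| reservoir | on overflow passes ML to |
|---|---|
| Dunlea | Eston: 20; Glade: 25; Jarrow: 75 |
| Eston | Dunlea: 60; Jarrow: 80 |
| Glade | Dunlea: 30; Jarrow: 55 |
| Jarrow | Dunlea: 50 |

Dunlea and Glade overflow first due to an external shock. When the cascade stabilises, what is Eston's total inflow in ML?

20

Round 1 — Dunlea, Glade overflow (initial).
  Eston: +20 → 20 < 30
  Jarrow: +75+55 → 130 ≥ 70
Round 2 — Jarrow overflows.
No further overflows.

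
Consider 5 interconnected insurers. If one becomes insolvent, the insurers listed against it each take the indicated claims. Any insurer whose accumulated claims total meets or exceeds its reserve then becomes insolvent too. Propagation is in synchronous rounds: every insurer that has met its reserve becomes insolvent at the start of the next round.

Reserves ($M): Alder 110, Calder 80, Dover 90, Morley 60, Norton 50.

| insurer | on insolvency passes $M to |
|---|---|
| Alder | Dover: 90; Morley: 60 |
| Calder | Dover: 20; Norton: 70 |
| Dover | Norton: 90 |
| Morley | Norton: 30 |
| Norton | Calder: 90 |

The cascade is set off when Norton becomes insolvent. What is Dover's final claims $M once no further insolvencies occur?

20

Round 1 — Norton becomes insolvent (initial).
  Calder: +90 → 90 ≥ 80
Round 2 — Calder becomes insolvent.
  Dover: +20 → 20 < 90
No further insolvencies.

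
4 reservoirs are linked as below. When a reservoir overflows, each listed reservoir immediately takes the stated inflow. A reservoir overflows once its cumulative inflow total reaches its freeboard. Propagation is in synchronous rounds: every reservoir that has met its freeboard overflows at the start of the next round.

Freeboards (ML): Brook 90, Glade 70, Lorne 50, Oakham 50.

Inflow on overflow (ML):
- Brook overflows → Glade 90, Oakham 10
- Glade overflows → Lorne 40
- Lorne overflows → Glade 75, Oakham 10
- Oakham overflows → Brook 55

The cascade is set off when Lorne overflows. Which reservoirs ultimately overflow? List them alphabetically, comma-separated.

Glade, Lorne

Round 1 — Lorne overflows (initial).
  Glade: +75 → 75 ≥ 70
  Oakham: +10 → 10 < 50
Round 2 — Glade overflows.
No further overflows.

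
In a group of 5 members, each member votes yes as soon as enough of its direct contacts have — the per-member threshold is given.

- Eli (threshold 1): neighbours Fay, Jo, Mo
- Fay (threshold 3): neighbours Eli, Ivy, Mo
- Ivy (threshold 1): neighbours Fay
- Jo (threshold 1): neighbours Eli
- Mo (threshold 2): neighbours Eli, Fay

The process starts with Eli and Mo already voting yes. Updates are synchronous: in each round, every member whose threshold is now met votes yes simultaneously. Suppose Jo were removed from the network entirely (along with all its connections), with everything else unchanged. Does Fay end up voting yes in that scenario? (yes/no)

With Jo removed:
Round 1 — Eli, Mo vote yes (initial).
Round 2 — no new yes votes; cascade stops.

no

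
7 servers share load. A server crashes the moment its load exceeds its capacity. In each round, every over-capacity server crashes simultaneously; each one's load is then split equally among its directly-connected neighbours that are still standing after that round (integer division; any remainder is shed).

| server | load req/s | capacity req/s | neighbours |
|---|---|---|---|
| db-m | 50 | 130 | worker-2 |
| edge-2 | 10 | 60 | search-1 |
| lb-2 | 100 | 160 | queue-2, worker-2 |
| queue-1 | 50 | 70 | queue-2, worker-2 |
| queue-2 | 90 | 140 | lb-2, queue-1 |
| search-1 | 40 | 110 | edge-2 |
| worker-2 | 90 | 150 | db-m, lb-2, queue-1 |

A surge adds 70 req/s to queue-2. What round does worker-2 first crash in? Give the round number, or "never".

3

Round 1 — queue-2 at 160 > 140. queue-2 crashes.
  queue-2 sheds 160 req/s to lb-2, queue-1: 80 each.
    lb-2: 100+80 = 180 > 160
    queue-1: 50+80 = 130 > 70
Round 2 — lb-2, queue-1 crash.
  lb-2 sheds 180 req/s to worker-2: 180 each.
    worker-2: 90+180 = 270 > 150
  queue-1 sheds 130 req/s to worker-2: 130 each.
    worker-2: 270+130 = 400 > 150
Round 3 — worker-2 crashes.
  worker-2 sheds 400 req/s to db-m: 400 each.
    db-m: 50+400 = 450 > 130
Round 4 — db-m crashes.
  db-m sheds 450 req/s: no online neighbours, lost.
No further crashes.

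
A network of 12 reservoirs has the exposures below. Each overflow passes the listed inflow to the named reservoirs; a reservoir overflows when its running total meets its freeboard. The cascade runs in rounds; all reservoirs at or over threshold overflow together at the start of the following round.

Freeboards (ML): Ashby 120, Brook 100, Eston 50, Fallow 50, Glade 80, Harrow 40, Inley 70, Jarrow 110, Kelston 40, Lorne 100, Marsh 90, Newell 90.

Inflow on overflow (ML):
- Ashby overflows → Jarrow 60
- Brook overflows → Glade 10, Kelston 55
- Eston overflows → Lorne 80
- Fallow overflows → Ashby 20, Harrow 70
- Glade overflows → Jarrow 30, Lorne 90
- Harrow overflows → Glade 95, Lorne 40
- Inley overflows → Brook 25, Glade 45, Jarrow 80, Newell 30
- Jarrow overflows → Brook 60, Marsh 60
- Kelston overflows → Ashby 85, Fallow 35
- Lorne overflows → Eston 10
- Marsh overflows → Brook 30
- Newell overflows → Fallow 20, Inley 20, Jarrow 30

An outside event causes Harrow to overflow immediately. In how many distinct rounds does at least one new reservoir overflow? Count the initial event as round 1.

Round 1 — Harrow overflows (initial).
  Glade: +95 → 95 ≥ 80
  Lorne: +40 → 40 < 100
Round 2 — Glade overflows.
  Jarrow: +30 → 30 < 110
  Lorne: +90 → 130 ≥ 100
Round 3 — Lorne overflows.
  Eston: +10 → 10 < 50
No further overflows.

3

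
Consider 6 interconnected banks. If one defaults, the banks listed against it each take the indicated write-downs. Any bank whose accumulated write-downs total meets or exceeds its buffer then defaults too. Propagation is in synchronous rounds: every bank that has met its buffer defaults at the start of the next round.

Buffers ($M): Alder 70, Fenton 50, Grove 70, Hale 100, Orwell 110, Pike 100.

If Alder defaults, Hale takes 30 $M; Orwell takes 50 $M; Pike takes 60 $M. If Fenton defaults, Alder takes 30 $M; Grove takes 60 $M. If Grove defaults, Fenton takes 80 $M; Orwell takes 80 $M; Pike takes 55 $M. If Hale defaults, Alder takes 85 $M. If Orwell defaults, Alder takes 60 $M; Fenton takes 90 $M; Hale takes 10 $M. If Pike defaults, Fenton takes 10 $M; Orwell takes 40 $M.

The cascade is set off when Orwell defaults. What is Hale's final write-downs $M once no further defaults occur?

Round 1 — Orwell defaults (initial).
  Alder: +60 → 60 < 70
  Fenton: +90 → 90 ≥ 50
  Hale: +10 → 10 < 100
Round 2 — Fenton defaults.
  Alder: +30 → 90 ≥ 70
  Grove: +60 → 60 < 70
Round 3 — Alder defaults.
  Hale: +30 → 40 < 100
  Pike: +60 → 60 < 100
No further defaults.

40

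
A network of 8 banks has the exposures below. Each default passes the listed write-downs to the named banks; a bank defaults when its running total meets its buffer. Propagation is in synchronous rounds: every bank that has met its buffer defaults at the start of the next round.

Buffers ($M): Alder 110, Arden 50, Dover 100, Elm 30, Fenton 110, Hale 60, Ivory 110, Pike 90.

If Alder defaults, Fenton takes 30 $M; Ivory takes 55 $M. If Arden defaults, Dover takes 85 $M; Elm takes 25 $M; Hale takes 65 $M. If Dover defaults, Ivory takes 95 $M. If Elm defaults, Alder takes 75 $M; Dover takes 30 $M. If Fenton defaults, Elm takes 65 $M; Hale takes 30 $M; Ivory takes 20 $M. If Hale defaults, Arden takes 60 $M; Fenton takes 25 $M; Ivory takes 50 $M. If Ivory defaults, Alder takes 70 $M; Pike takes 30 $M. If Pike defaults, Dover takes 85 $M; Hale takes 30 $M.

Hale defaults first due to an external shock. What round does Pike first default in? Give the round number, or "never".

never

Round 1 — Hale defaults (initial).
  Arden: +60 → 60 ≥ 50
  Fenton: +25 → 25 < 110
  Ivory: +50 → 50 < 110
Round 2 — Arden defaults.
  Dover: +85 → 85 < 100
  Elm: +25 → 25 < 30
No further defaults.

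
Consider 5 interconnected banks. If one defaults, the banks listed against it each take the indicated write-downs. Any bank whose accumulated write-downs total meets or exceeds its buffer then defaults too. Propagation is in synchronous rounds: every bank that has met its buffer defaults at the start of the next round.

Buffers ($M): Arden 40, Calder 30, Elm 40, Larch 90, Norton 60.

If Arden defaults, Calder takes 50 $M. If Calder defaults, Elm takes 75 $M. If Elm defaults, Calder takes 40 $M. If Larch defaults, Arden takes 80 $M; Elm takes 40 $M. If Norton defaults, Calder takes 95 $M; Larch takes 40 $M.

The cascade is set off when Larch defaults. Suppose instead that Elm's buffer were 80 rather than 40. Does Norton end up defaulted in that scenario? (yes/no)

no

With Elm's buffer at 80:
Round 1 — Larch defaults (initial).
  Arden: +80 → 80 ≥ 40
  Elm: +40 → 40 < 80
Round 2 — Arden defaults.
  Calder: +50 → 50 ≥ 30
Round 3 — Calder defaults.
  Elm: +75 → 115 ≥ 80
Round 4 — Elm defaults.
No further defaults.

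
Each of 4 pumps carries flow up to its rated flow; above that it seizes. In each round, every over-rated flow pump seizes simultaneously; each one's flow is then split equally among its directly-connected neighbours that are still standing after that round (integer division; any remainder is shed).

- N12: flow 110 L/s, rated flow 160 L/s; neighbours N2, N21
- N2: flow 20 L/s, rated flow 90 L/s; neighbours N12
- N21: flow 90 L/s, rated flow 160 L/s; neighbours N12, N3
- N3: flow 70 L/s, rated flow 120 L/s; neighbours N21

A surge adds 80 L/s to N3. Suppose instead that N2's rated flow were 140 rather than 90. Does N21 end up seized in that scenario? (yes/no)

With N2's rated flow at 140:
Round 1 — N3 at 150 > 120. N3 seizes.
  N3 sheds 150 L/s to N21: 150 each.
    N21: 90+150 = 240 > 160
Round 2 — N21 seizes.
  N21 sheds 240 L/s to N12: 240 each.
    N12: 110+240 = 350 > 160
Round 3 — N12 seizes.
  N12 sheds 350 L/s to N2: 350 each.
    N2: 20+350 = 370 > 140
Round 4 — N2 seizes.
  N2 sheds 370 L/s: no online neighbours, lost.
No further seizures.

yes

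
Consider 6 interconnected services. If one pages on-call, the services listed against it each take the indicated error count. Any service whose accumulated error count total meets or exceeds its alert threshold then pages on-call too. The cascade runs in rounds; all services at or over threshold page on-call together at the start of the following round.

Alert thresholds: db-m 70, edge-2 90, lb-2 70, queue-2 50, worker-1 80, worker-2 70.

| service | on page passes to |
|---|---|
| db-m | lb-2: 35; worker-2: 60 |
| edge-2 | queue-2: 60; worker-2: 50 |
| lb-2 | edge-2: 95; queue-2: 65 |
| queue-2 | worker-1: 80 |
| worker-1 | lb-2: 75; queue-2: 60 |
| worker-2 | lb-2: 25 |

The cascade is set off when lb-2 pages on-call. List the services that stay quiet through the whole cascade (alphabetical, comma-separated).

Round 1 — lb-2 pages on-call (initial).
  edge-2: +95 → 95 ≥ 90
  queue-2: +65 → 65 ≥ 50
Round 2 — edge-2, queue-2 page on-call.
  worker-1: +80 → 80 ≥ 80
  worker-2: +50 → 50 < 70
Round 3 — worker-1 pages on-call.
No further pages.

db-m, worker-2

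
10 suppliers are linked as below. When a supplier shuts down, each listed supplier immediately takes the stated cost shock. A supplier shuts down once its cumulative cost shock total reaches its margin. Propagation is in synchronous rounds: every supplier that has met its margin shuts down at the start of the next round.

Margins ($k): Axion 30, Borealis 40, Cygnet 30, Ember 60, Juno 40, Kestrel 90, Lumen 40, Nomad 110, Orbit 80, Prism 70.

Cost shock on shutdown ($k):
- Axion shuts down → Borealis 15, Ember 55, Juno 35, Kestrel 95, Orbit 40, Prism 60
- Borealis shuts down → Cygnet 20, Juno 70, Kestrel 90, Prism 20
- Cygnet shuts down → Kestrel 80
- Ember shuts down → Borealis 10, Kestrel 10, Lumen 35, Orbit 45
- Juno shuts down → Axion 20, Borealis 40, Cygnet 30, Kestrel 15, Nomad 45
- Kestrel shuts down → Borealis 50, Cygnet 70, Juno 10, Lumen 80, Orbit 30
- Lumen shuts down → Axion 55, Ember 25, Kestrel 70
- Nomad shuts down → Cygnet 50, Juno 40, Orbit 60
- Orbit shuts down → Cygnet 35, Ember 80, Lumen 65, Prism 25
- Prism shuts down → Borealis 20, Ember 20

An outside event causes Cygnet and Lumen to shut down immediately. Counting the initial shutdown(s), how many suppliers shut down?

Round 1 — Cygnet, Lumen shut down (initial).
  Axion: +55 → 55 ≥ 30
  Ember: +25 → 25 < 60
  Kestrel: +80+70 → 150 ≥ 90
Round 2 — Axion, Kestrel shut down.
  Borealis: +15+50 → 65 ≥ 40
  Ember: +55 → 80 ≥ 60
  Juno: +35+10 → 45 ≥ 40
  Orbit: +40+30 → 70 < 80
  Prism: +60 → 60 < 70
Round 3 — Borealis, Ember, Juno shut down.
  Nomad: +45 → 45 < 110
  Orbit: +45 → 115 ≥ 80
  Prism: +20 → 80 ≥ 70
Round 4 — Orbit, Prism shut down.
No further shutdowns.

9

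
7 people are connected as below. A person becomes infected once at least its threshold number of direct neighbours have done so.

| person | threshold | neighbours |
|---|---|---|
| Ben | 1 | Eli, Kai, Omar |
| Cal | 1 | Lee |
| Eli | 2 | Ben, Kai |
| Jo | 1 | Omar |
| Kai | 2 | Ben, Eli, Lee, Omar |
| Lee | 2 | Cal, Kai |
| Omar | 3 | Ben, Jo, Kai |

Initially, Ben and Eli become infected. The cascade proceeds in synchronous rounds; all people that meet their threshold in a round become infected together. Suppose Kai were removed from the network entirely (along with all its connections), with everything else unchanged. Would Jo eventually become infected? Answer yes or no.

With Kai removed:
Round 1 — Ben, Eli become infected (initial).
Round 2 — no new infections; cascade stops.

no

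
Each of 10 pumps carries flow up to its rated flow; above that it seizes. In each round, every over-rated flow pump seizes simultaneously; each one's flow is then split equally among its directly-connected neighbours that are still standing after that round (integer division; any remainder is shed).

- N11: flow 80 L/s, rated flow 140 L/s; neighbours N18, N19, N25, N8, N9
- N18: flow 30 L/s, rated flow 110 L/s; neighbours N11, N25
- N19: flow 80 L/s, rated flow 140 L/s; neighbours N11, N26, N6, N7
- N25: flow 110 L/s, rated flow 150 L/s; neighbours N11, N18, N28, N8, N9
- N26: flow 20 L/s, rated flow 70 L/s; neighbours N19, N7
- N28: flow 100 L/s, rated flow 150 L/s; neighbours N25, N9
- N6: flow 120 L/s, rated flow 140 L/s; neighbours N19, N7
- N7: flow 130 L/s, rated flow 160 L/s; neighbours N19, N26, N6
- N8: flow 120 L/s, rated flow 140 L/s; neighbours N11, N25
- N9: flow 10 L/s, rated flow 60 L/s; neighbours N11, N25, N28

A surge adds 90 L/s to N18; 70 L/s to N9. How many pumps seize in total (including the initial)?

Round 1 — N18 at 120 > 110; N9 at 80 > 60. N18, N9 seize.
  N18 sheds 120 L/s to N11, N25: 60 each.
    N11: 80+60 = 140 ≤ 140
    N25: 110+60 = 170 > 150
  N9 sheds 80 L/s to N11, N25, N28: 26 each (2 lost).
    N11: 140+26 = 166 > 140
    N25: 170+26 = 196 > 150
    N28: 100+26 = 126 ≤ 150
Round 2 — N11, N25 seize.
  N11 sheds 166 L/s to N19, N8: 83 each.
    N19: 80+83 = 163 > 140
    N8: 120+83 = 203 > 140
  N25 sheds 196 L/s to N28, N8: 98 each.
    N28: 126+98 = 224 > 150
    N8: 203+98 = 301 > 140
Round 3 — N19, N28, N8 seize.
  N19 sheds 163 L/s to N26, N6, N7: 54 each (1 lost).
    N26: 20+54 = 74 > 70
    N6: 120+54 = 174 > 140
    N7: 130+54 = 184 > 160
  N28 sheds 224 L/s: no online neighbours, lost.
  N8 sheds 301 L/s: no online neighbours, lost.
Round 4 — N26, N6, N7 seize.
  N26 sheds 74 L/s: no online neighbours, lost.
  N6 sheds 174 L/s: no online neighbours, lost.
  N7 sheds 184 L/s: no online neighbours, lost.
No further seizures.

10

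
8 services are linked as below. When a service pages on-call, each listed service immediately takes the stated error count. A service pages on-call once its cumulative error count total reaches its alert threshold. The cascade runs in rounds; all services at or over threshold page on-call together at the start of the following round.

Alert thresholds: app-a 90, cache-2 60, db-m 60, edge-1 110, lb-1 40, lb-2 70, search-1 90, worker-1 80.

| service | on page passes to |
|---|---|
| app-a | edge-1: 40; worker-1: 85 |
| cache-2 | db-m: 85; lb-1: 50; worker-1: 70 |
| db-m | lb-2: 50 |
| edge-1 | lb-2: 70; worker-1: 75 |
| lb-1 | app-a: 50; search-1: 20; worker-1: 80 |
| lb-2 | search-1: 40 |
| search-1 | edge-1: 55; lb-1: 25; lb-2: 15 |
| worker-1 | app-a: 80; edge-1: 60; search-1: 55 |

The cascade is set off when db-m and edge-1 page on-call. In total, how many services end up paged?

3

Round 1 — db-m, edge-1 page on-call (initial).
  lb-2: +50+70 → 120 ≥ 70
  worker-1: +75 → 75 < 80
Round 2 — lb-2 pages on-call.
  search-1: +40 → 40 < 90
No further pages.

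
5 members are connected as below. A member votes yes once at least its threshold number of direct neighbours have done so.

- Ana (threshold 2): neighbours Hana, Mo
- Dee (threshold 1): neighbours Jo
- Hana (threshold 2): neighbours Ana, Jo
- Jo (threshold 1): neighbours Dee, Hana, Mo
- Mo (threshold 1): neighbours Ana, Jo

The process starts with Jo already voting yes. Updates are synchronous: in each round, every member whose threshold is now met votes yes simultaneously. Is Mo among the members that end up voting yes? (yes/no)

Round 1 — Jo votes yes (initial).
Round 2 — checking thresholds:
  Dee: 1 of 1 neighbours ≥ 1, votes yes.
  Hana: 1 of 2 neighbours < 2, below threshold.
  Mo: 1 of 2 neighbours ≥ 1, votes yes.
Round 3 — no new yes votes; cascade stops.

yes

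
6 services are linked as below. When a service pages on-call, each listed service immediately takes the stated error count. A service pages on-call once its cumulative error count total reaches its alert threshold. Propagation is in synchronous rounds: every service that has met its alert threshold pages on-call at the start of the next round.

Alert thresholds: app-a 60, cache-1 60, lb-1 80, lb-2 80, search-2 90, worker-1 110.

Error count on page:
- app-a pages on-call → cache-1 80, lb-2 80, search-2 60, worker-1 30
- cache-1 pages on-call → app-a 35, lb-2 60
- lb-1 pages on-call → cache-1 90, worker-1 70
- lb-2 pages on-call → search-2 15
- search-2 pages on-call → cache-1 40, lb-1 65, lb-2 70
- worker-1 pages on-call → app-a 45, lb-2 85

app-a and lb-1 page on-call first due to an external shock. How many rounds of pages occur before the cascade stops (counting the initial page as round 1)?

Round 1 — app-a, lb-1 page on-call (initial).
  cache-1: +80+90 → 170 ≥ 60
  lb-2: +80 → 80 ≥ 80
  search-2: +60 → 60 < 90
  worker-1: +30+70 → 100 < 110
Round 2 — cache-1, lb-2 page on-call.
  search-2: +15 → 75 < 90
No further pages.

2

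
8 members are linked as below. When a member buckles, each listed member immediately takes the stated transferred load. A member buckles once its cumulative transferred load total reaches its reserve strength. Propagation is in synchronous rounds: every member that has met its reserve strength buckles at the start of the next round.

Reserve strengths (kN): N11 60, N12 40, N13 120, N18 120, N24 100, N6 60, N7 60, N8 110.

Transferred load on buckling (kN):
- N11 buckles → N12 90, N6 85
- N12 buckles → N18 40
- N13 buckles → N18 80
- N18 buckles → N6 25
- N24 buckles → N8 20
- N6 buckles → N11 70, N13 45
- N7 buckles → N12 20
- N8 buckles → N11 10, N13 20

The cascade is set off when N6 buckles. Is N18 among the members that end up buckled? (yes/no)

Round 1 — N6 buckles (initial).
  N11: +70 → 70 ≥ 60
  N13: +45 → 45 < 120
Round 2 — N11 buckles.
  N12: +90 → 90 ≥ 40
Round 3 — N12 buckles.
  N18: +40 → 40 < 120
No further bucklings.

no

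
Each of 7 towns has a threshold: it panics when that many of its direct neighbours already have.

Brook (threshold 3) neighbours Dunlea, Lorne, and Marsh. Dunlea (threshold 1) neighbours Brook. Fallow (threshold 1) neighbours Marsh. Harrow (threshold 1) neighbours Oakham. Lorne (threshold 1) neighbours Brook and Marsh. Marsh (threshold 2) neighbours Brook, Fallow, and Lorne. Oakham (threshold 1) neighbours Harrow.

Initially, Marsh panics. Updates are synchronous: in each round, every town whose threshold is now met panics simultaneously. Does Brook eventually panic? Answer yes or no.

Round 1 — Marsh panics (initial).
Round 2 — checking thresholds:
  Brook: 1 of 3 neighbours < 3, below threshold.
  Fallow: 1 of 1 neighbours ≥ 1, panics.
  Lorne: 1 of 2 neighbours ≥ 1, panics.
Round 3 — no new panics; cascade stops.

no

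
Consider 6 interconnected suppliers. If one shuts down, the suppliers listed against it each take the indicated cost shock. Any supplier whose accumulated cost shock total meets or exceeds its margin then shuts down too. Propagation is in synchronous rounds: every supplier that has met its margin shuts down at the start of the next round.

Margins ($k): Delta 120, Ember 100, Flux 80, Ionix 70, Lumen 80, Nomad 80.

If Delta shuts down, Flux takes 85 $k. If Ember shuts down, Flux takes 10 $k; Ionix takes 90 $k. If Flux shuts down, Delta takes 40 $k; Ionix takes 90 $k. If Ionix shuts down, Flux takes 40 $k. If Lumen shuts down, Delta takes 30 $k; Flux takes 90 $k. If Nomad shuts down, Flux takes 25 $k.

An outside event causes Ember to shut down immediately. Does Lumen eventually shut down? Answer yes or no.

no

Round 1 — Ember shuts down (initial).
  Flux: +10 → 10 < 80
  Ionix: +90 → 90 ≥ 70
Round 2 — Ionix shuts down.
  Flux: +40 → 50 < 80
No further shutdowns.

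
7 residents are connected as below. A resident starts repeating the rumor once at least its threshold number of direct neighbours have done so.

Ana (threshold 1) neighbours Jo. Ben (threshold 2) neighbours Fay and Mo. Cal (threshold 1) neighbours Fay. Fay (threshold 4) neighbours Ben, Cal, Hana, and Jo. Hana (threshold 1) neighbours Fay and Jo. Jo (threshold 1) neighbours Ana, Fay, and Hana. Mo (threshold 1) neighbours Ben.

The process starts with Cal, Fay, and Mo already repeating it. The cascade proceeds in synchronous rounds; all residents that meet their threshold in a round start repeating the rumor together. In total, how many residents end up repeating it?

Round 1 — Cal, Fay, Mo start repeating the rumor (initial).
Round 2 — checking thresholds:
  Ben: 2 of 2 neighbours ≥ 2, starts repeating the rumor.
  Hana: 1 of 2 neighbours ≥ 1, starts repeating the rumor.
  Jo: 1 of 3 neighbours ≥ 1, starts repeating the rumor.
Round 3 — checking thresholds:
  Ana: 1 of 1 neighbours ≥ 1, starts repeating the rumor.
Round 4 — no new spreads; cascade stops.

7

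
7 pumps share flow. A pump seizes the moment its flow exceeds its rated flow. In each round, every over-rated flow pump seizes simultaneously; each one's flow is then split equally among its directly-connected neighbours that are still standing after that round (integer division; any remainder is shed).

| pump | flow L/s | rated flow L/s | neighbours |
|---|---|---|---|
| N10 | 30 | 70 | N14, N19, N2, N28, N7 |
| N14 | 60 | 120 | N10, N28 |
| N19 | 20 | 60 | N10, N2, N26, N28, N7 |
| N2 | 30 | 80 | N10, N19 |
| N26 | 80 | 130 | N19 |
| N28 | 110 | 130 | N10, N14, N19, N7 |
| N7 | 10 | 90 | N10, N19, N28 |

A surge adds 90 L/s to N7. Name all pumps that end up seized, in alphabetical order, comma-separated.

N10, N14, N19, N2, N28, N7

Round 1 — N7 at 100 > 90. N7 seizes.
  N7 sheds 100 L/s to N10, N19, N28: 33 each (1 lost).
    N10: 30+33 = 63 ≤ 70
    N19: 20+33 = 53 ≤ 60
    N28: 110+33 = 143 > 130
Round 2 — N28 seizes.
  N28 sheds 143 L/s to N10, N14, N19: 47 each (2 lost).
    N10: 63+47 = 110 > 70
    N14: 60+47 = 107 ≤ 120
    N19: 53+47 = 100 > 60
Round 3 — N10, N19 seize.
  N10 sheds 110 L/s to N14, N2: 55 each.
    N14: 107+55 = 162 > 120
    N2: 30+55 = 85 > 80
  N19 sheds 100 L/s to N2, N26: 50 each.
    N2: 85+50 = 135 > 80
    N26: 80+50 = 130 ≤ 130
Round 4 — N14, N2 seize.
  N14 sheds 162 L/s: no online neighbours, lost.
  N2 sheds 135 L/s: no online neighbours, lost.
No further seizures.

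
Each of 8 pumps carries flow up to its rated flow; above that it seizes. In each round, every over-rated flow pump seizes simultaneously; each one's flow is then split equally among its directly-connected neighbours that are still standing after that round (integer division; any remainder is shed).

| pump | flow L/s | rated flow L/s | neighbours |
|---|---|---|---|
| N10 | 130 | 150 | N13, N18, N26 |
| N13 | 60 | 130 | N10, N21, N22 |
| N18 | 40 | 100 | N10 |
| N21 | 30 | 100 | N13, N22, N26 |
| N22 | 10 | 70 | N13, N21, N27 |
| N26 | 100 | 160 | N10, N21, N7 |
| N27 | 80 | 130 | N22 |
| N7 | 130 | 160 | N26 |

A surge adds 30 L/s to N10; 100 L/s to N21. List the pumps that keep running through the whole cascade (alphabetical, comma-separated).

N18

Round 1 — N10 at 160 > 150; N21 at 130 > 100. N10, N21 seize.
  N10 sheds 160 L/s to N13, N18, N26: 53 each (1 lost).
    N13: 60+53 = 113 ≤ 130
    N18: 40+53 = 93 ≤ 100
    N26: 100+53 = 153 ≤ 160
  N21 sheds 130 L/s to N13, N22, N26: 43 each (1 lost).
    N13: 113+43 = 156 > 130
    N22: 10+43 = 53 ≤ 70
    N26: 153+43 = 196 > 160
Round 2 — N13, N26 seize.
  N13 sheds 156 L/s to N22: 156 each.
    N22: 53+156 = 209 > 70
  N26 sheds 196 L/s to N7: 196 each.
    N7: 130+196 = 326 > 160
Round 3 — N22, N7 seize.
  N22 sheds 209 L/s to N27: 209 each.
    N27: 80+209 = 289 > 130
  N7 sheds 326 L/s: no online neighbours, lost.
Round 4 — N27 seizes.
  N27 sheds 289 L/s: no online neighbours, lost.
No further seizures.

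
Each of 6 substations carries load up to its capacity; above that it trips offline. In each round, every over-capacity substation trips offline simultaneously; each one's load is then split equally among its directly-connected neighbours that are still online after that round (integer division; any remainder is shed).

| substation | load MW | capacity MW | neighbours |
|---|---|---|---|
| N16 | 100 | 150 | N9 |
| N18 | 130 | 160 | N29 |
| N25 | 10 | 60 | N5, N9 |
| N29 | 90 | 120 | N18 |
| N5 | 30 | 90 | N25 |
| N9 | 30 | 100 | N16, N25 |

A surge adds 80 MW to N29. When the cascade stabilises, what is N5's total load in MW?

Round 1 — N29 at 170 > 120. N29 trips offline.
  N29 sheds 170 MW to N18: 170 each.
    N18: 130+170 = 300 > 160
Round 2 — N18 trips offline.
  N18 sheds 300 MW: no online neighbours, lost.
No further trips.

30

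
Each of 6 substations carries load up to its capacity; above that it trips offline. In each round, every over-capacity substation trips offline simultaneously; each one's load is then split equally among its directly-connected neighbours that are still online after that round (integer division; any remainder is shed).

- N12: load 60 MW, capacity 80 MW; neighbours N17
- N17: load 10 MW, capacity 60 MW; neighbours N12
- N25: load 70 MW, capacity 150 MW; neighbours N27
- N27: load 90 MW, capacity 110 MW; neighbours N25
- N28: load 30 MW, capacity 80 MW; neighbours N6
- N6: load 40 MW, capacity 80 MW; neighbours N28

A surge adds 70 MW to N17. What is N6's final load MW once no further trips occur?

Round 1 — N17 at 80 > 60. N17 trips offline.
  N17 sheds 80 MW to N12: 80 each.
    N12: 60+80 = 140 > 80
Round 2 — N12 trips offline.
  N12 sheds 140 MW: no online neighbours, lost.
No further trips.

40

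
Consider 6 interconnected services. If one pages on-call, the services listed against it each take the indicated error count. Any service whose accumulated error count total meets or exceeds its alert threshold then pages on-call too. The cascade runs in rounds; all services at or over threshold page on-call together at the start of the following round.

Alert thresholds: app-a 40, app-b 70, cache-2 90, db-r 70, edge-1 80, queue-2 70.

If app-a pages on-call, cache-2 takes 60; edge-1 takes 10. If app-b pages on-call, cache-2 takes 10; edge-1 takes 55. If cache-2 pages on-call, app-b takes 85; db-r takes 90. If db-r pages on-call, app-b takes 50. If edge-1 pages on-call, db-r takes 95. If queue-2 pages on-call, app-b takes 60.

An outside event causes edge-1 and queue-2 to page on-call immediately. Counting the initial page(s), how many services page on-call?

4

Round 1 — edge-1, queue-2 page on-call (initial).
  app-b: +60 → 60 < 70
  db-r: +95 → 95 ≥ 70
Round 2 — db-r pages on-call.
  app-b: +50 → 110 ≥ 70
Round 3 — app-b pages on-call.
  cache-2: +10 → 10 < 90
No further pages.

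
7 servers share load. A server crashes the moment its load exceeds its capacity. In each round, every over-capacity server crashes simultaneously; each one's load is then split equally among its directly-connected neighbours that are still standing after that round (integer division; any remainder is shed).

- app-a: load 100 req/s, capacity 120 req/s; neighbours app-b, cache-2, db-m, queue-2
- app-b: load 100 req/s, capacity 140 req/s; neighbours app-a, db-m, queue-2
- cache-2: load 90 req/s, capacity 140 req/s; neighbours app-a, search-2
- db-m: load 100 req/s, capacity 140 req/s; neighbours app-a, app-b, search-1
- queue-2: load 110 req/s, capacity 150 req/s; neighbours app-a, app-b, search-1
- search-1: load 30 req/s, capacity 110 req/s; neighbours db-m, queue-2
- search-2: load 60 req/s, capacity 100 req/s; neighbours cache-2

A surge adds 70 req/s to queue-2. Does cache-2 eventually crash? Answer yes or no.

Round 1 — queue-2 at 180 > 150. queue-2 crashes.
  queue-2 sheds 180 req/s to app-a, app-b, search-1: 60 each.
    app-a: 100+60 = 160 > 120
    app-b: 100+60 = 160 > 140
    search-1: 30+60 = 90 ≤ 110
Round 2 — app-a, app-b crash.
  app-a sheds 160 req/s to cache-2, db-m: 80 each.
    cache-2: 90+80 = 170 > 140
    db-m: 100+80 = 180 > 140
  app-b sheds 160 req/s to db-m: 160 each.
    db-m: 180+160 = 340 > 140
Round 3 — cache-2, db-m crash.
  cache-2 sheds 170 req/s to search-2: 170 each.
    search-2: 60+170 = 230 > 100
  db-m sheds 340 req/s to search-1: 340 each.
    search-1: 90+340 = 430 > 110
Round 4 — search-1, search-2 crash.
  search-1 sheds 430 req/s: no online neighbours, lost.
  search-2 sheds 230 req/s: no online neighbours, lost.
No further crashes.

yes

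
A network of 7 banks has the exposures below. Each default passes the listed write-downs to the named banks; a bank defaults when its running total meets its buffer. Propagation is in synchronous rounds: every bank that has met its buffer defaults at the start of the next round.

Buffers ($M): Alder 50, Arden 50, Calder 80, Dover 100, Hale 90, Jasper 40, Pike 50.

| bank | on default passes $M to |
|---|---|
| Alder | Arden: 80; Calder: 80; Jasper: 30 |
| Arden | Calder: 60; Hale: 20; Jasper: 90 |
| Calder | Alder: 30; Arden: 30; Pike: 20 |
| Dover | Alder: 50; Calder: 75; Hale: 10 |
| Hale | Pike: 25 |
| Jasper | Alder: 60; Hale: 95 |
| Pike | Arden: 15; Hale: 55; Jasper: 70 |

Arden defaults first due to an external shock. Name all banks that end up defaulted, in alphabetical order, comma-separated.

Alder, Arden, Calder, Hale, Jasper

Round 1 — Arden defaults (initial).
  Calder: +60 → 60 < 80
  Hale: +20 → 20 < 90
  Jasper: +90 → 90 ≥ 40
Round 2 — Jasper defaults.
  Alder: +60 → 60 ≥ 50
  Hale: +95 → 115 ≥ 90
Round 3 — Alder, Hale default.
  Calder: +80 → 140 ≥ 80
  Pike: +25 → 25 < 50
Round 4 — Calder defaults.
  Pike: +20 → 45 < 50
No further defaults.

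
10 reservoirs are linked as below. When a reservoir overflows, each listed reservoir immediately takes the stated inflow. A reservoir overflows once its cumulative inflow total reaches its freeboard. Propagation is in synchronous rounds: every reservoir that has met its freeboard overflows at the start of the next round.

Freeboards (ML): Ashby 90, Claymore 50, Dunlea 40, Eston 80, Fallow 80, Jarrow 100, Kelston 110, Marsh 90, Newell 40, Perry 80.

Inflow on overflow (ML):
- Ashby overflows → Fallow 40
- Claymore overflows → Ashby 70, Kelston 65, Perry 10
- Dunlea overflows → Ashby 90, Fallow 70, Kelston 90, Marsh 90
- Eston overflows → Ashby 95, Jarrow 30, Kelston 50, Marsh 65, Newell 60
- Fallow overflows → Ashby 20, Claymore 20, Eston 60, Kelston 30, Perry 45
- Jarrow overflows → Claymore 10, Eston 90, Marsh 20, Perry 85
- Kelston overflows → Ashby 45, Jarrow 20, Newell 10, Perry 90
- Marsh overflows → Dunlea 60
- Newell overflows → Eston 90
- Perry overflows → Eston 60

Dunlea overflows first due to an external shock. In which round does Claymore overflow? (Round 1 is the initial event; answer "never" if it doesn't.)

Round 1 — Dunlea overflows (initial).
  Ashby: +90 → 90 ≥ 90
  Fallow: +70 → 70 < 80
  Kelston: +90 → 90 < 110
  Marsh: +90 → 90 ≥ 90
Round 2 — Ashby, Marsh overflow.
  Fallow: +40 → 110 ≥ 80
Round 3 — Fallow overflows.
  Claymore: +20 → 20 < 50
  Eston: +60 → 60 < 80
  Kelston: +30 → 120 ≥ 110
  Perry: +45 → 45 < 80
Round 4 — Kelston overflows.
  Jarrow: +20 → 20 < 100
  Newell: +10 → 10 < 40
  Perry: +90 → 135 ≥ 80
Round 5 — Perry overflows.
  Eston: +60 → 120 ≥ 80
Round 6 — Eston overflows.
  Jarrow: +30 → 50 < 100
  Newell: +60 → 70 ≥ 40
Round 7 — Newell overflows.
No further overflows.

never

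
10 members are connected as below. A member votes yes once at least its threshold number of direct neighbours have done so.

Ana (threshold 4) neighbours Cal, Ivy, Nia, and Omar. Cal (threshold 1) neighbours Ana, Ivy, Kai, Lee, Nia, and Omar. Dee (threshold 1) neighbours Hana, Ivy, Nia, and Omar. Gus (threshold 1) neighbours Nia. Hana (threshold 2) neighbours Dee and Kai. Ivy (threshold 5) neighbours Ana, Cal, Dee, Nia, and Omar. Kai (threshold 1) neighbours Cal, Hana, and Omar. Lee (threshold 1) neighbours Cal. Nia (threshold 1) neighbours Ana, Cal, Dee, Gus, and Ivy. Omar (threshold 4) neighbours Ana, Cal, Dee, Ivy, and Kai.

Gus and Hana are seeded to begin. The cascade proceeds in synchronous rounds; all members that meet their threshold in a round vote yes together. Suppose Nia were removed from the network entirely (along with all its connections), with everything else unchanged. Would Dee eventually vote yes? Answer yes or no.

With Nia removed:
Round 1 — Gus, Hana vote yes (initial).
Round 2 — checking thresholds:
  Dee: 1 of 3 neighbours ≥ 1, votes yes.
  Kai: 1 of 3 neighbours ≥ 1, votes yes.
Round 3 — checking thresholds:
  Cal: 1 of 5 neighbours ≥ 1, votes yes.
  Ivy: 1 of 4 neighbours < 5, holds.
  Omar: 2 of 5 neighbours < 4, holds.
Round 4 — checking thresholds:
  Ana: 1 of 3 neighbours < 4, holds.
  Ivy: 2 of 4 neighbours < 5, holds.
  Lee: 1 of 1 neighbours ≥ 1, votes yes.
  Omar: 3 of 5 neighbours < 4, holds.
Round 5 — no new yes votes; cascade stops.

yes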